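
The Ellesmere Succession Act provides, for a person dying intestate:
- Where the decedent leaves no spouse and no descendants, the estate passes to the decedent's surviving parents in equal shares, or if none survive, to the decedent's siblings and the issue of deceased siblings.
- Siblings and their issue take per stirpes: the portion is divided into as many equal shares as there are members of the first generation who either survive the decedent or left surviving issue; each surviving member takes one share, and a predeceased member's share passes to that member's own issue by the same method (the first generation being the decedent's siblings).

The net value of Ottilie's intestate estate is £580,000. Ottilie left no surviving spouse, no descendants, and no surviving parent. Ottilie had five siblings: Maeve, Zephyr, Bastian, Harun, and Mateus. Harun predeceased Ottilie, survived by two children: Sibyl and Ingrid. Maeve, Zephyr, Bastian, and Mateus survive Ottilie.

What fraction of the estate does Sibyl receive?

Sibyl receives 1/10 of the estate.

The entire £580,000 passes to the siblings and their issue.
That amount (£580,000) is divided into 5 shares of £116,000: Maeve, Zephyr, Bastian, and Mateus each take £116,000; Harun's £116,000 share passes to Harun's issue.
Harun's share (£116,000) is divided into 2 shares of £58,000: Sibyl and Ingrid each take £58,000.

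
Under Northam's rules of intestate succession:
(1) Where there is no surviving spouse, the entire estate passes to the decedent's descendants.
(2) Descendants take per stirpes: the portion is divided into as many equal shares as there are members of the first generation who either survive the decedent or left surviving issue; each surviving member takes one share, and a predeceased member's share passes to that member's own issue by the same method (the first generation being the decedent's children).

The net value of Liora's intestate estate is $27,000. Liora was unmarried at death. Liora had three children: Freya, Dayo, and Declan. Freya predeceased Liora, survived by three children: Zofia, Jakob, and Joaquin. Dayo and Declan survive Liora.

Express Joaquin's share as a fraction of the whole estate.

The entire $27,000 passes to the descendants.
That amount ($27,000) is divided into 3 shares of $9,000: Dayo and Declan each take $9,000; Freya's $9,000 share passes to Freya's issue.
Freya's share ($9,000) is divided into 3 shares of $3,000: Zofia, Jakob, and Joaquin each take $3,000.

Joaquin receives 1/9 of the estate.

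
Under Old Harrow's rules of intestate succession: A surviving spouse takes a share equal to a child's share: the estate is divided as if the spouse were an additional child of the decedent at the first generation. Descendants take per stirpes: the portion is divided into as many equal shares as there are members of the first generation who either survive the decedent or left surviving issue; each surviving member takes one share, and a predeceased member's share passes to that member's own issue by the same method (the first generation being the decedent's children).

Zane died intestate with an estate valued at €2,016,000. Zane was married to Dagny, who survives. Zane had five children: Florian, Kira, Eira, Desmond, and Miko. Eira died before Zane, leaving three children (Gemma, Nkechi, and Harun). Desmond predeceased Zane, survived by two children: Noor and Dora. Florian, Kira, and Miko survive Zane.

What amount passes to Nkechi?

The spouse counts as an additional share at the children's level, so there are 6 primary shares of €336,000. Dagny takes one such share (€336,000).
The children's combined portion (€1,680,000) is divided into 5 shares of €336,000: Florian, Kira, and Miko each take €336,000; Eira's €336,000 share passes to Eira's issue; Desmond's €336,000 share passes to Desmond's issue.
Eira's share (€336,000) is divided into 3 shares of €112,000: Gemma, Nkechi, and Harun each take €112,000.
Desmond's share (€336,000) is divided into 2 shares of €168,000: Noor and Dora each take €168,000.

Nkechi receives €112,000.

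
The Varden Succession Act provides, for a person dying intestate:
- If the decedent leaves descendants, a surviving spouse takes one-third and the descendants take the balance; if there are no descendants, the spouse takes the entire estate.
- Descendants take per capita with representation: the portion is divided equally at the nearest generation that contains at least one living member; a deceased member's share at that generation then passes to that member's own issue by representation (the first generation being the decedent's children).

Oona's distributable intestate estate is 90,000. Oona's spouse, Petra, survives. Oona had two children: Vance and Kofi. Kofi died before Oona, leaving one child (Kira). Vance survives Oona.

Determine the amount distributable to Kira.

Petra takes one-third of 90,000 = 30,000. The remaining 60,000 passes to the descendants.
The descendants' portion (60,000) is divided into 2 shares of 30,000: Vance takes 30,000; Kofi's 30,000 share passes to Kofi's issue.
Kofi's share (30,000) passes entirely to Kira.

Kira receives 30,000.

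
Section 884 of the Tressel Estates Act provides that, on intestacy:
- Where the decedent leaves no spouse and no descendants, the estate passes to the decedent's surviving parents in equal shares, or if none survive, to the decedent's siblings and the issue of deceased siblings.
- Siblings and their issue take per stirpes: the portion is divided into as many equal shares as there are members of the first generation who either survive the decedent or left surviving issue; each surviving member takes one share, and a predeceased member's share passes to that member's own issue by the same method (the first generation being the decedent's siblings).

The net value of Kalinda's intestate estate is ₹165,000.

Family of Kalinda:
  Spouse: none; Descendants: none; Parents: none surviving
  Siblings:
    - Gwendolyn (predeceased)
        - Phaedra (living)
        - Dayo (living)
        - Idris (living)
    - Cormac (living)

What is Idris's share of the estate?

The entire ₹165,000 passes to the siblings and their issue.
That amount (₹165,000) is divided into 2 shares of ₹82,500: Cormac takes ₹82,500; Gwendolyn's ₹82,500 share passes to Gwendolyn's issue.
Gwendolyn's share (₹82,500) is divided into 3 shares of ₹27,500: Phaedra, Dayo, and Idris each take ₹27,500.

Idris receives ₹27,500.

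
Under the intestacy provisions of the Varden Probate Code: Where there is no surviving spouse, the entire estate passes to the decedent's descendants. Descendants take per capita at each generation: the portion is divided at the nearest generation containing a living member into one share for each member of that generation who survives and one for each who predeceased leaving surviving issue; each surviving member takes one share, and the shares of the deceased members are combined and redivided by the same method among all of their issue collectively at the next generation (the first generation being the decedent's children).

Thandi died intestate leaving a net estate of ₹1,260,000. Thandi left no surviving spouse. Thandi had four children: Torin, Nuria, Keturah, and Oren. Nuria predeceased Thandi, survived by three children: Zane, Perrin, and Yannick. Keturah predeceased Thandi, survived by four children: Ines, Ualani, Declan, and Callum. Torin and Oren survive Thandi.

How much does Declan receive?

Declan receives ₹90,000.

The entire ₹1,260,000 passes to the descendants.
That amount (₹1,260,000) is divided at the children's generation into 4 shares of ₹315,000. Torin and Oren each take ₹315,000. The 2 shares of the deceased (Nuria and Keturah) are combined into a pool of ₹630,000.
That pool (₹630,000) is divided at the grandchildren's generation equally among Zane, Perrin, Yannick, Ines, Ualani, Declan, and Callum: ₹90,000 each.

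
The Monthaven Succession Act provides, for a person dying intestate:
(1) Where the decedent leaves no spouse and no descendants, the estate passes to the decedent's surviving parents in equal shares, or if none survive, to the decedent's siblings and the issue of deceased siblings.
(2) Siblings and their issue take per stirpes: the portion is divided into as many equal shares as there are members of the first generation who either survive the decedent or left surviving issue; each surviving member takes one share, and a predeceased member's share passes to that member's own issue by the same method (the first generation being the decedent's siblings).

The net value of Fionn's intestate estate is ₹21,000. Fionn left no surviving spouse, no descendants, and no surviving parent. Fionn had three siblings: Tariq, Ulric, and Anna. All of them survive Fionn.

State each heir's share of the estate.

The entire ₹21,000 passes to the siblings and their issue.
That amount (₹21,000) is divided into 3 shares of ₹7,000: Tariq, Ulric, and Anna each take ₹7,000.

Tariq: ₹7,000; Ulric: ₹7,000; Anna: ₹7,000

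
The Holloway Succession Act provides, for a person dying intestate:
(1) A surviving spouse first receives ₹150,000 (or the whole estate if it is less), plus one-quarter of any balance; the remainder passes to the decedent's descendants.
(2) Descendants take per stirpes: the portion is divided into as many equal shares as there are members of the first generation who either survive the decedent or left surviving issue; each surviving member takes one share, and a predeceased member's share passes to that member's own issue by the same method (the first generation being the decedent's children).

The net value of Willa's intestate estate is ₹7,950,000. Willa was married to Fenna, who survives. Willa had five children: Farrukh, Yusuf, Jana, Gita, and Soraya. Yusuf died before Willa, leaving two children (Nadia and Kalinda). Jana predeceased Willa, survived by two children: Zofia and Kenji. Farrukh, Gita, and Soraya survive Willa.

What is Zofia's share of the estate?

Zofia receives ₹585,000.

Fenna first takes ₹150,000, leaving a balance of ₹7,800,000. Fenna then takes one-quarter of the balance (₹1,950,000), for a total of ₹2,100,000. The remaining ₹5,850,000 passes to the descendants.
The descendants' portion (₹5,850,000) is divided into 5 shares of ₹1,170,000: Farrukh, Gita, and Soraya each take ₹1,170,000; Yusuf's ₹1,170,000 share passes to Yusuf's issue; Jana's ₹1,170,000 share passes to Jana's issue.
Yusuf's share (₹1,170,000) is divided into 2 shares of ₹585,000: Nadia and Kalinda each take ₹585,000.
Jana's share (₹1,170,000) is divided into 2 shares of ₹585,000: Zofia and Kenji each take ₹585,000.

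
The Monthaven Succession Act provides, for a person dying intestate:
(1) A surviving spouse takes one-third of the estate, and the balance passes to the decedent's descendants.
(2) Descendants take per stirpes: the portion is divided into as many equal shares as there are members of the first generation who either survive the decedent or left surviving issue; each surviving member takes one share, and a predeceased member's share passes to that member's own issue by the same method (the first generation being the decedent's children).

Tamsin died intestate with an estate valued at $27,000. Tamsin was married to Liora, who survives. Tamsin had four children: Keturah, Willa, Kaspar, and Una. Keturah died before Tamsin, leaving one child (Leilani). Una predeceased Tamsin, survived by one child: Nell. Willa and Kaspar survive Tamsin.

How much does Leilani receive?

Leilani receives $4,500.

Liora takes one-third of $27,000 = $9,000. The remaining $18,000 passes to the descendants.
The descendants' portion ($18,000) is divided into 4 shares of $4,500: Willa and Kaspar each take $4,500; Keturah's $4,500 share passes to Keturah's issue; Una's $4,500 share passes to Una's issue.
Keturah's share ($4,500) passes entirely to Leilani.
Una's share ($4,500) passes entirely to Nell.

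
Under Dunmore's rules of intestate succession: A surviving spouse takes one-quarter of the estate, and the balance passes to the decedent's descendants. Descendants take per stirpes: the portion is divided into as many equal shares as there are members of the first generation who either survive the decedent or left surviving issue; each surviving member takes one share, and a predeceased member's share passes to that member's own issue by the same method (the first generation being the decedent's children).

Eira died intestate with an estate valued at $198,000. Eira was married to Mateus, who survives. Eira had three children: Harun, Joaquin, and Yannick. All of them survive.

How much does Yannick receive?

Yannick receives $49,500.

Mateus takes one-quarter of $198,000 = $49,500. The remaining $148,500 passes to the descendants.
The descendants' portion ($148,500) is divided into 3 shares of $49,500: Harun, Joaquin, and Yannick each take $49,500.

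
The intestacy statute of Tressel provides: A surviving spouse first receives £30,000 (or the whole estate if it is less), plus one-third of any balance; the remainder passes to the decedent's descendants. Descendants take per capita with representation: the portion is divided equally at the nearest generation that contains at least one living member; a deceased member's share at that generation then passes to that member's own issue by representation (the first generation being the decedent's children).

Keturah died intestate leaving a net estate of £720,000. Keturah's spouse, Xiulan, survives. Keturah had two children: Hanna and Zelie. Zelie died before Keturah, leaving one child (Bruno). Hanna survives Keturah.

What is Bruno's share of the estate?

Bruno receives £230,000.

Xiulan first takes £30,000, leaving a balance of £690,000. Xiulan then takes one-third of the balance (£230,000), for a total of £260,000. The remaining £460,000 passes to the descendants.
The descendants' portion (£460,000) is divided into 2 shares of £230,000: Hanna takes £230,000; Zelie's £230,000 share passes to Zelie's issue.
Zelie's share (£230,000) passes entirely to Bruno.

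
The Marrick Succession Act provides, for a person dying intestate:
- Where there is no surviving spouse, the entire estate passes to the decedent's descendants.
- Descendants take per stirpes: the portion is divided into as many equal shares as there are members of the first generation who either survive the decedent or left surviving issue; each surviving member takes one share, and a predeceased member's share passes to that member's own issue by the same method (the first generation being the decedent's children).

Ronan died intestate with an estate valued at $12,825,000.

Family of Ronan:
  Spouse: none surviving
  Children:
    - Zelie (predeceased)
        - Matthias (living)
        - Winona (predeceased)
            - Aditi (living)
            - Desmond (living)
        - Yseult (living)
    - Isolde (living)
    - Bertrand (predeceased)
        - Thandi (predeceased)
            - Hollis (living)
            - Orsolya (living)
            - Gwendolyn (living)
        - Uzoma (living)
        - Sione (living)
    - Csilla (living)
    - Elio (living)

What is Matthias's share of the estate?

Matthias receives $855,000.

The entire $12,825,000 passes to the descendants.
That amount ($12,825,000) is divided into 5 shares of $2,565,000: Isolde, Csilla, and Elio each take $2,565,000; Zelie's $2,565,000 share passes to Zelie's issue; Bertrand's $2,565,000 share passes to Bertrand's issue.
Zelie's share ($2,565,000) is divided into 3 shares of $855,000: Matthias and Yseult each take $855,000; Winona's $855,000 share passes to Winona's issue.
Winona's share ($855,000) is divided into 2 shares of $427,500: Aditi and Desmond each take $427,500.
Bertrand's share ($2,565,000) is divided into 3 shares of $855,000: Uzoma and Sione each take $855,000; Thandi's $855,000 share passes to Thandi's issue.
Thandi's share ($855,000) is divided into 3 shares of $285,000: Hollis, Orsolya, and Gwendolyn each take $285,000.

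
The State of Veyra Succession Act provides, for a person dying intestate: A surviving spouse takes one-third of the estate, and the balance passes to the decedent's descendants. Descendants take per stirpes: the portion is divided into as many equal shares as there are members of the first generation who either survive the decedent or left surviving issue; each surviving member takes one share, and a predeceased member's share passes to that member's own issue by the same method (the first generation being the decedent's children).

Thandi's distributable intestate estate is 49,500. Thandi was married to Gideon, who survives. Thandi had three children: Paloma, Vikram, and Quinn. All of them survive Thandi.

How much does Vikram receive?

Vikram receives 11,000.

Gideon takes one-third of 49,500 = 16,500. The remaining 33,000 passes to the descendants.
The descendants' portion (33,000) is divided into 3 shares of 11,000: Paloma, Vikram, and Quinn each take 11,000.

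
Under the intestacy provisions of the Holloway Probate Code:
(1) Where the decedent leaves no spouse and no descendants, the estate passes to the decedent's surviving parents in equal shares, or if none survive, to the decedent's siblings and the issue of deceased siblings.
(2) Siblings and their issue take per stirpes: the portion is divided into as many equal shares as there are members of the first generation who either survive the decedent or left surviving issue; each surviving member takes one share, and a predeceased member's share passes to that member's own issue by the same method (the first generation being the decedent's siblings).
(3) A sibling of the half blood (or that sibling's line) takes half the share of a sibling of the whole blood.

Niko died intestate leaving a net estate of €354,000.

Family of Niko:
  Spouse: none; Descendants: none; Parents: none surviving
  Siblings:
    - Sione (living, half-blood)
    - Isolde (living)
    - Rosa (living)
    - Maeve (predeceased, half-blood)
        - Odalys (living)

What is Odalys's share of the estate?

The entire €354,000 passes to the siblings and their issue.
Counting each half-blood sibling's line as half a unit, there are 3 units in €354,000, so one unit is €118,000. Whole-blood lines (Isolde and Rosa) take €118,000 each; half-blood lines (Sione and Maeve) take €59,000 each.
Maeve's share (€59,000) passes entirely to Odalys.

Odalys receives €59,000.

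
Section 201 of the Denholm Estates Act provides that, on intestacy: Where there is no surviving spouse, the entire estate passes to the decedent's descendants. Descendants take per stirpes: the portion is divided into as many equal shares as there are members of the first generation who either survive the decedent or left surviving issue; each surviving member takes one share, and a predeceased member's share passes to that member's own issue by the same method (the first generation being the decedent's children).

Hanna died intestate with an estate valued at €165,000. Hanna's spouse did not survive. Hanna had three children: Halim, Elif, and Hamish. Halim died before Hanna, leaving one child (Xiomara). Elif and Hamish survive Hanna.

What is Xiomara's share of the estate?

Xiomara receives €55,000.

The entire €165,000 passes to the descendants.
That amount (€165,000) is divided into 3 shares of €55,000: Elif and Hamish each take €55,000; Halim's €55,000 share passes to Halim's issue.
Halim's share (€55,000) passes entirely to Xiomara.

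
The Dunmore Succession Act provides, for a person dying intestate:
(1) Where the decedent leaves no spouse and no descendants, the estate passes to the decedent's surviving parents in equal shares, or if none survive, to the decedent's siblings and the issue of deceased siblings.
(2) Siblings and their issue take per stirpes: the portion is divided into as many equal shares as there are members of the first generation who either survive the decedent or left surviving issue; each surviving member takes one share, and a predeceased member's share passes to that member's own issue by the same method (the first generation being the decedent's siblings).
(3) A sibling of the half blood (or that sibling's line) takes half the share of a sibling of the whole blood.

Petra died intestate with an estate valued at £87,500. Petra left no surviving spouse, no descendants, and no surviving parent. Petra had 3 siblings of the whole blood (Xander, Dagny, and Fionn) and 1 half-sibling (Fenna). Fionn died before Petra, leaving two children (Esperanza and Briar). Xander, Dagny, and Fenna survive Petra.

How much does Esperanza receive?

The entire £87,500 passes to the siblings and their issue.
Counting each half-blood sibling's line as half a unit, there are 7/2 units in £87,500, so one unit is £25,000. Whole-blood lines (Xander, Dagny, and Fionn) take £25,000 each; half-blood lines (Fenna) take £12,500 each.
Fionn's share (£25,000) is divided into 2 shares of £12,500: Esperanza and Briar each take £12,500.

Esperanza receives £12,500.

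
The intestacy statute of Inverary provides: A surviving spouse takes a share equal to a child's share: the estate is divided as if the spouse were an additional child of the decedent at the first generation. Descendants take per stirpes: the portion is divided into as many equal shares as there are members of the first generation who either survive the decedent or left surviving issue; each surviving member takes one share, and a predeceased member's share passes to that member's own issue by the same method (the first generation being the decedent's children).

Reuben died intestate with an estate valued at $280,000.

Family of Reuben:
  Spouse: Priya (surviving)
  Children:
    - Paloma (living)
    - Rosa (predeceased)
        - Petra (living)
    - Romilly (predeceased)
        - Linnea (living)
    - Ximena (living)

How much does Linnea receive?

Linnea receives $56,000.

The spouse counts as an additional share at the children's level, so there are 5 primary shares of $56,000. Priya takes one such share ($56,000).
The children's combined portion ($224,000) is divided into 4 shares of $56,000: Paloma and Ximena each take $56,000; Rosa's $56,000 share passes to Rosa's issue; Romilly's $56,000 share passes to Romilly's issue.
Rosa's share ($56,000) passes entirely to Petra.
Romilly's share ($56,000) passes entirely to Linnea.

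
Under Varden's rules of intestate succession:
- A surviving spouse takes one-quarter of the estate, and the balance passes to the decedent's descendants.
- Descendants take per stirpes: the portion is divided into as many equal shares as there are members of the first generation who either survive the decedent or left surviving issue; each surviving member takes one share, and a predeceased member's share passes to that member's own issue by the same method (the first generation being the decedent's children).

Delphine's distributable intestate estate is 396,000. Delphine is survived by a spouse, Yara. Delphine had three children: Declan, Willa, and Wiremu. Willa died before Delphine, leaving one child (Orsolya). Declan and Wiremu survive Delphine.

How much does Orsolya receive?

Yara takes one-quarter of 396,000 = 99,000. The remaining 297,000 passes to the descendants.
The descendants' portion (297,000) is divided into 3 shares of 99,000: Declan and Wiremu each take 99,000; Willa's 99,000 share passes to Willa's issue.
Willa's share (99,000) passes entirely to Orsolya.

Orsolya receives 99,000.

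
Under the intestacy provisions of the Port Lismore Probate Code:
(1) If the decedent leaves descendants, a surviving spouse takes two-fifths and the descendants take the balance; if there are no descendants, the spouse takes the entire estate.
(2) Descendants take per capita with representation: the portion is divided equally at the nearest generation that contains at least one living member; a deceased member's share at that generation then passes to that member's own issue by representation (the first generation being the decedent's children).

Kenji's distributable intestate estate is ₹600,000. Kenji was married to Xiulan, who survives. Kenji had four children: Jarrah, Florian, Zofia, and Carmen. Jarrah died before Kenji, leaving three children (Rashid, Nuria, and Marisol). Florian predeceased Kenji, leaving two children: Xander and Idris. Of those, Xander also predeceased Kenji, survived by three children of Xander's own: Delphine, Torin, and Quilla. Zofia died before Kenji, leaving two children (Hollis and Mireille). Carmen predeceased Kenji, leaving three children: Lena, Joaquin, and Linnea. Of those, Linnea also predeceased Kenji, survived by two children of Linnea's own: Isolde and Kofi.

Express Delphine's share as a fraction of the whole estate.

Delphine receives 1/50 of the estate.

Xiulan takes two-fifths of ₹600,000 = ₹240,000. The remaining ₹360,000 passes to the descendants.
No child survives, so the initial division is made at the grandchildren's generation.
The descendants' portion (₹360,000) is divided into 10 shares of ₹36,000: Rashid, Nuria, Marisol, Idris, Hollis, Mireille, Lena, and Joaquin each take ₹36,000; Xander's ₹36,000 share passes to Xander's issue; Linnea's ₹36,000 share passes to Linnea's issue.
Xander's share (₹36,000) is divided into 3 shares of ₹12,000: Delphine, Torin, and Quilla each take ₹12,000.
Linnea's share (₹36,000) is divided into 2 shares of ₹18,000: Isolde and Kofi each take ₹18,000.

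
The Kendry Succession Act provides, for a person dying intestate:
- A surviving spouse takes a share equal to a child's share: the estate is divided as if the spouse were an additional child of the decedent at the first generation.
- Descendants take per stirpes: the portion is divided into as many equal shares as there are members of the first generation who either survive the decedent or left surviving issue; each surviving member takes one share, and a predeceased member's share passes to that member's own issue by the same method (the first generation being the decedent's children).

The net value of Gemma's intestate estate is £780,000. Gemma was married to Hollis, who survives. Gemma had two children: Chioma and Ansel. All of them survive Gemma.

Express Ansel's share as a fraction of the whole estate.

Ansel receives 1/3 of the estate.

The spouse counts as an additional share at the children's level, so there are 3 primary shares of £260,000. Hollis takes one such share (£260,000).
The children's combined portion (£520,000) is divided into 2 shares of £260,000: Chioma and Ansel each take £260,000.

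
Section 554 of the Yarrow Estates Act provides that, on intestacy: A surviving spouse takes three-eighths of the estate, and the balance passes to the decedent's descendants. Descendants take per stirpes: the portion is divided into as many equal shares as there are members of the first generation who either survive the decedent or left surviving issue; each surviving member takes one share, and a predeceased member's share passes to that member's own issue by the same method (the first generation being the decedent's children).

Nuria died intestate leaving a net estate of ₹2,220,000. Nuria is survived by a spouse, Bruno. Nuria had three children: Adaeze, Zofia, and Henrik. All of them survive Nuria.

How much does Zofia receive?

Zofia receives ₹462,500.

Bruno takes three-eighths of ₹2,220,000 = ₹832,500. The remaining ₹1,387,500 passes to the descendants.
The descendants' portion (₹1,387,500) is divided into 3 shares of ₹462,500: Adaeze, Zofia, and Henrik each take ₹462,500.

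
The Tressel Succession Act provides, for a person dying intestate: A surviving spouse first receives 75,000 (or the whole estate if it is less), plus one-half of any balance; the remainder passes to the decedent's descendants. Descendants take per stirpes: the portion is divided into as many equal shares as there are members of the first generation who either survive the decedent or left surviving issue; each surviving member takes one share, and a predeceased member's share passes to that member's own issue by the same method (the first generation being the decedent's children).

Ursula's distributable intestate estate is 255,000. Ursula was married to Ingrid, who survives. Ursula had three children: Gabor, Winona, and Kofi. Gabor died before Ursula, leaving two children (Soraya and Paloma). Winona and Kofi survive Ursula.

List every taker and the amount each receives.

Ingrid first takes 75,000, leaving a balance of 180,000. Ingrid then takes one-half of the balance (90,000), for a total of 165,000. The remaining 90,000 passes to the descendants.
The descendants' portion (90,000) is divided into 3 shares of 30,000: Winona and Kofi each take 30,000; Gabor's 30,000 share passes to Gabor's issue.
Gabor's share (30,000) is divided into 2 shares of 15,000: Soraya and Paloma each take 15,000.

Ingrid: 165,000; Soraya: 15,000; Paloma: 15,000; Winona: 30,000; Kofi: 30,000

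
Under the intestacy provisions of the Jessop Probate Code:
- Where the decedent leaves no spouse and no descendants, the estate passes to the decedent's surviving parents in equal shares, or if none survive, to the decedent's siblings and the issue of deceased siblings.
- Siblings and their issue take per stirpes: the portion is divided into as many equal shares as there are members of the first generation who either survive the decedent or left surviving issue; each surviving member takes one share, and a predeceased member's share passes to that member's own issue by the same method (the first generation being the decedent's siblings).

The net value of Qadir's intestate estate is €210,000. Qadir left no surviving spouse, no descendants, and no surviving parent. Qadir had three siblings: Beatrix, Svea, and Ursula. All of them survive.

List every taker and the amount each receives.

The entire €210,000 passes to the siblings and their issue.
That amount (€210,000) is divided into 3 shares of €70,000: Beatrix, Svea, and Ursula each take €70,000.

Beatrix: €70,000; Svea: €70,000; Ursula: €70,000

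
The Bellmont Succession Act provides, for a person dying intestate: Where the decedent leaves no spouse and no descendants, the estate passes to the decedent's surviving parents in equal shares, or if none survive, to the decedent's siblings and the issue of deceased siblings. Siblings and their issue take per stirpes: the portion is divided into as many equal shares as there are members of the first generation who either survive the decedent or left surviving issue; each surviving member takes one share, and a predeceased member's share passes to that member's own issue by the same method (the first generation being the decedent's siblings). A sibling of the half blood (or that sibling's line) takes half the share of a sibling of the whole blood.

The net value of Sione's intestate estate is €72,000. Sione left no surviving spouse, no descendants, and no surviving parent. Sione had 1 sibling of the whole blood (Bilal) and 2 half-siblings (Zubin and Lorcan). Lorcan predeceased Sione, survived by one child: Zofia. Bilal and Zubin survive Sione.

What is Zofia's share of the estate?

The entire €72,000 passes to the siblings and their issue.
Counting each half-blood sibling's line as half a unit, there are 2 units in €72,000, so one unit is €36,000. Whole-blood lines (Bilal) take €36,000 each; half-blood lines (Zubin and Lorcan) take €18,000 each.
Lorcan's share (€18,000) passes entirely to Zofia.

Zofia receives €18,000.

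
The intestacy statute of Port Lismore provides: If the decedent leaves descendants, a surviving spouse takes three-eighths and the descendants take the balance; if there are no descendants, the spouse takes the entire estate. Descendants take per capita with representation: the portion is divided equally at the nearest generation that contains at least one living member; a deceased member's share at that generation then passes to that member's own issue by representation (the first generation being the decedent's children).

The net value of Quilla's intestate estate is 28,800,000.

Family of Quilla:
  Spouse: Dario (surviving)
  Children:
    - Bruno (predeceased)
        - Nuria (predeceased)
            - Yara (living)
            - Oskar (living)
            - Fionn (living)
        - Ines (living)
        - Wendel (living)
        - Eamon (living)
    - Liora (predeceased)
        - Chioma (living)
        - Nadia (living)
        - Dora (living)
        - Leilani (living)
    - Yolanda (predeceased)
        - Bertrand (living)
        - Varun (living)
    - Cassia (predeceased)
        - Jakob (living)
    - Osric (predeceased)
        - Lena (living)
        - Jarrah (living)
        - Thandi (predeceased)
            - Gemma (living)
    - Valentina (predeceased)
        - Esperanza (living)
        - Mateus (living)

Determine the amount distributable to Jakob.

Jakob receives 1,125,000.

Dario takes three-eighths of 28,800,000 = 10,800,000. The remaining 18,000,000 passes to the descendants.
No child survives, so the initial division is made at the grandchildren's generation.
The descendants' portion (18,000,000) is divided into 16 shares of 1,125,000: Ines, Wendel, Eamon, Chioma, Nadia, Dora, Leilani, Bertrand, Varun, Jakob, Lena, Jarrah, Esperanza, and Mateus each take 1,125,000; Nuria's 1,125,000 share passes to Nuria's issue; Thandi's 1,125,000 share passes to Thandi's issue.
Nuria's share (1,125,000) is divided into 3 shares of 375,000: Yara, Oskar, and Fionn each take 375,000.
Thandi's share (1,125,000) passes entirely to Gemma.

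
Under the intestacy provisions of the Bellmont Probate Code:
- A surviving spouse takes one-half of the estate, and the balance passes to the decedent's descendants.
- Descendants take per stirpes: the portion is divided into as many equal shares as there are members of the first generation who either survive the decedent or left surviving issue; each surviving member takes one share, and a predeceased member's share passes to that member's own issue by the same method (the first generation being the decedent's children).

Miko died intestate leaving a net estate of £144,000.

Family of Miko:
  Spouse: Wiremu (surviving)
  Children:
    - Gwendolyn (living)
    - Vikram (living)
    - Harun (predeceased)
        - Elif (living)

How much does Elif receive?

Wiremu takes one-half of £144,000 = £72,000. The remaining £72,000 passes to the descendants.
The descendants' portion (£72,000) is divided into 3 shares of £24,000: Gwendolyn and Vikram each take £24,000; Harun's £24,000 share passes to Harun's issue.
Harun's share (£24,000) passes entirely to Elif.

Elif receives £24,000.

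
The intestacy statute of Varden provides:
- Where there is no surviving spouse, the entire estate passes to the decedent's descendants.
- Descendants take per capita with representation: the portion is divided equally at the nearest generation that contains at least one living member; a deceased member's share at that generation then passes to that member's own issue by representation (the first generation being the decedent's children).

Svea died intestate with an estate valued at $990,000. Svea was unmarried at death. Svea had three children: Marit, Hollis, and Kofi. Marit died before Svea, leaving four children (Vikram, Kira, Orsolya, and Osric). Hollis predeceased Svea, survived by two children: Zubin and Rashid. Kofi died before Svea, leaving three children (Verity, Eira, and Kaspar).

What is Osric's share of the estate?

The entire $990,000 passes to the descendants.
No child survives, so the initial division is made at the grandchildren's generation.
That amount ($990,000) is divided into 9 shares of $110,000: Vikram, Kira, Orsolya, Osric, Zubin, Rashid, Verity, Eira, and Kaspar each take $110,000.

Osric receives $110,000.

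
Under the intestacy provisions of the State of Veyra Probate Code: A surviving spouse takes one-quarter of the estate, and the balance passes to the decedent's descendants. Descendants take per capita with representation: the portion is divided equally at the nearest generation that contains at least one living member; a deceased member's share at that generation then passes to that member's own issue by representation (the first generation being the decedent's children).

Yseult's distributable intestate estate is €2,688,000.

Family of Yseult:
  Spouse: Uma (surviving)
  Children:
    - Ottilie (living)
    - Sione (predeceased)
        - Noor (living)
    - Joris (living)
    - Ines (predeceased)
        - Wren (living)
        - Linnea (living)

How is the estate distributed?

Uma takes one-quarter of €2,688,000 = €672,000. The remaining €2,016,000 passes to the descendants.
The descendants' portion (€2,016,000) is divided into 4 shares of €504,000: Ottilie and Joris each take €504,000; Sione's €504,000 share passes to Sione's issue; Ines's €504,000 share passes to Ines's issue.
Sione's share (€504,000) passes entirely to Noor.
Ines's share (€504,000) is divided into 2 shares of €252,000: Wren and Linnea each take €252,000.

Uma: €672,000; Ottilie: €504,000; Noor: €504,000; Joris: €504,000; Wren: €252,000; Linnea: €252,000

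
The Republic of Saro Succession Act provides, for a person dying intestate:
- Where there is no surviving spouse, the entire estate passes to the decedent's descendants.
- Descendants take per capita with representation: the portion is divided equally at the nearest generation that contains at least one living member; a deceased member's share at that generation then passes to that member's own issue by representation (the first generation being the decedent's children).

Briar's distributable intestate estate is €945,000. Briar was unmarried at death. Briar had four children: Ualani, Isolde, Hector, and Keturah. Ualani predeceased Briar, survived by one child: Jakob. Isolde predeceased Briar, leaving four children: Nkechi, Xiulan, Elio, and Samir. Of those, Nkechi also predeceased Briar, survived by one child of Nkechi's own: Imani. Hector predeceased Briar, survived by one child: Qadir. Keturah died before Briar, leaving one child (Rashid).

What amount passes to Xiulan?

Xiulan receives €135,000.

The entire €945,000 passes to the descendants.
No child survives, so the initial division is made at the grandchildren's generation.
That amount (€945,000) is divided into 7 shares of €135,000: Jakob, Xiulan, Elio, Samir, Qadir, and Rashid each take €135,000; Nkechi's €135,000 share passes to Nkechi's issue.
Nkechi's share (€135,000) passes entirely to Imani.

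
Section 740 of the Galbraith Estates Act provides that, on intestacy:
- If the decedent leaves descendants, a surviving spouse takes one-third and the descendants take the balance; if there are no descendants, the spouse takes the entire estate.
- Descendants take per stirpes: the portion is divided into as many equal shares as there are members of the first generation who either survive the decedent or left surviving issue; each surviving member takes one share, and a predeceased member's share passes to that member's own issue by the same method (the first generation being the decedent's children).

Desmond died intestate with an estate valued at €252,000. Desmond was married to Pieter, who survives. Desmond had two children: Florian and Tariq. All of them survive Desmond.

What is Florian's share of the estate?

Pieter takes one-third of €252,000 = €84,000. The remaining €168,000 passes to the descendants.
The descendants' portion (€168,000) is divided into 2 shares of €84,000: Florian and Tariq each take €84,000.

Florian receives €84,000.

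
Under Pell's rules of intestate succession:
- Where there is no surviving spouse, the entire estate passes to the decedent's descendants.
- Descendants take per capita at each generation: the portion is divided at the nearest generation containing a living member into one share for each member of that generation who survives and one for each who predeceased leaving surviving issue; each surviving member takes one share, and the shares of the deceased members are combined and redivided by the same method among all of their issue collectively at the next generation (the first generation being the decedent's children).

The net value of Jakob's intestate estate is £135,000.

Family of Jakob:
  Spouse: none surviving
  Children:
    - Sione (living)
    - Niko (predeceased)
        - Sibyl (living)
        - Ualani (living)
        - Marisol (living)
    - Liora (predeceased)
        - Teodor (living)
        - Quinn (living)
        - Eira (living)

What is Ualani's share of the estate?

Ualani receives £15,000.

The entire £135,000 passes to the descendants.
That amount (£135,000) is divided at the children's generation into 3 shares of £45,000. Sione takes £45,000. The 2 shares of the deceased (Niko and Liora) are combined into a pool of £90,000.
That pool (£90,000) is divided at the grandchildren's generation equally among Sibyl, Ualani, Marisol, Teodor, Quinn, and Eira: £15,000 each.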